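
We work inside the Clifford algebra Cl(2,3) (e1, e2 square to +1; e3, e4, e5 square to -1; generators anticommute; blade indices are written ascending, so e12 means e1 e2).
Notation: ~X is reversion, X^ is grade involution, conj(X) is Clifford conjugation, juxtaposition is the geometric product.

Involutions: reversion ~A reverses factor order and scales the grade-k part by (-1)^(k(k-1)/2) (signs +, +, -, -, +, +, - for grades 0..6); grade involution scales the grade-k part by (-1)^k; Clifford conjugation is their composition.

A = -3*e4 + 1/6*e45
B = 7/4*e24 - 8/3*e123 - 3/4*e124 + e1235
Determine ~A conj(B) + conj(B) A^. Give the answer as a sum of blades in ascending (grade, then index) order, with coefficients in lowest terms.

first term: 21/4*e2 - 9/4*e12 + 7/24*e25 + 1/8*e125 - 47/6*e1234 + 31/9*e12345
second term: 21/4*e2 + 9/4*e12 + 7/24*e25 + 1/8*e125 - 47/6*e1234 - 31/9*e12345
Answer: 21/2*e2 + 7/12*e25 + 1/4*e125 - 47/3*e1234


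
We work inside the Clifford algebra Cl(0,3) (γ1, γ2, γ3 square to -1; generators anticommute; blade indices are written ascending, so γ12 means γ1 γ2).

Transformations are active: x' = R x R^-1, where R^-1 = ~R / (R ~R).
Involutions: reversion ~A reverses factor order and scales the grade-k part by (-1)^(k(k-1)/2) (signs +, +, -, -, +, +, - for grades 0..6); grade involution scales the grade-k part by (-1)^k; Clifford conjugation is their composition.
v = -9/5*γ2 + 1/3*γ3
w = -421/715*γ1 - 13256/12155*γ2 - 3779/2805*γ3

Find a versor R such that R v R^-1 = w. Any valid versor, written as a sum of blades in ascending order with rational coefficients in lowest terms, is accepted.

A norm check does it: q(v) = q(w) = -754/225, hence R = v + w = -421/715*γ1 - 7027/2431*γ2 - 948/935*γ3 realises the map — parallel part kept, (v - w)/2 negated, v carried to w.
Answer: -421/715*γ1 - 7027/2431*γ2 - 948/935*γ3


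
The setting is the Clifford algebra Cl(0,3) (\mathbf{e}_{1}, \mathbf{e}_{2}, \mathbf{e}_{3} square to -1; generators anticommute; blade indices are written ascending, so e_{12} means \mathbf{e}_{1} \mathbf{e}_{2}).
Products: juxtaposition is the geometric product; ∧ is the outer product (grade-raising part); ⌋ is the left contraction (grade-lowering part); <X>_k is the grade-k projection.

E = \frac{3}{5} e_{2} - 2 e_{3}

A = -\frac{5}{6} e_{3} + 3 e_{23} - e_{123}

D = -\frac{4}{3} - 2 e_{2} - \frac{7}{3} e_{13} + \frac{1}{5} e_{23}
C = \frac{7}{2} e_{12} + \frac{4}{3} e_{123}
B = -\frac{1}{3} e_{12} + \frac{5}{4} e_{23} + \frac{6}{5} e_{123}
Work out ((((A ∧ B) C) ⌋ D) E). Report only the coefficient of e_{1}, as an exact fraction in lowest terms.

step 1: \frac{5}{18} e_{123}
step 2: \frac{10}{27} - \frac{35}{36} e_{3}
step 3: -\frac{40}{81} + \frac{245}{108} e_{1} - \frac{101}{108} e_{2} - \frac{70}{81} e_{13} + \frac{2}{27} e_{23}
step 4: \frac{101}{180} - \frac{140}{81} e_{1} - \frac{4}{27} e_{2} + \frac{418}{405} e_{3} + \frac{49}{36} e_{12} - \frac{245}{54} e_{13} + \frac{101}{54} e_{23} + \frac{14}{27} e_{123}
Answer: -\frac{140}{81}


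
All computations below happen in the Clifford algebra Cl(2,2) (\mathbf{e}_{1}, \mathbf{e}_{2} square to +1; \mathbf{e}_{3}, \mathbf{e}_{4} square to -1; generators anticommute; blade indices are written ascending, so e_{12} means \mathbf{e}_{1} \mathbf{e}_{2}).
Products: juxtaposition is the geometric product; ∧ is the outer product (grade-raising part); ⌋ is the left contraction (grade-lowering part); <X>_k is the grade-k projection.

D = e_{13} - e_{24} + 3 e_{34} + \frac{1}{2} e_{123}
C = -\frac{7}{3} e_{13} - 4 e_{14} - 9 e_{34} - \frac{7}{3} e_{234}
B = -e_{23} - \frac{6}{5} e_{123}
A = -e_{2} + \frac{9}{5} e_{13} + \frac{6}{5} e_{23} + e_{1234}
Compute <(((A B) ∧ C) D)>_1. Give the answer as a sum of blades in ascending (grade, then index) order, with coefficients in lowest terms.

step 1: -\frac{6}{5} - \frac{36}{25} e_{1} + \frac{54}{25} e_{2} + e_{3} + \frac{6}{5} e_{4} - \frac{9}{5} e_{12} - \frac{6}{5} e_{13} - e_{14}
step 2: \frac{14}{5} e_{13} + \frac{24}{5} e_{14} + \frac{54}{5} e_{34} + \frac{126}{25} e_{123} + \frac{216}{25} e_{124} + \frac{354}{25} e_{134} - \frac{416}{25} e_{234} + \frac{489}{25} e_{1234}
step 3: -\frac{677}{25} - \frac{1278}{25} e_{1} + \frac{1087}{25} e_{2} - \frac{416}{25} e_{3} + \frac{219}{50} e_{4} - \frac{1587}{25} e_{12} + \frac{849}{25} e_{13} + \frac{268}{25} e_{14} + \frac{54}{5} e_{23} - \frac{312}{25} e_{24} + \frac{228}{25} e_{34} + \frac{1002}{25} e_{123} + \frac{173}{25} e_{124} + \frac{126}{25} e_{134} - \frac{276}{25} e_{234} + \frac{14}{5} e_{1234}
step 4: -\frac{1278}{25} e_{1} + \frac{1087}{25} e_{2} - \frac{416}{25} e_{3} + \frac{219}{50} e_{4}
Answer: -\frac{1278}{25} e_{1} + \frac{1087}{25} e_{2} - \frac{416}{25} e_{3} + \frac{219}{50} e_{4}


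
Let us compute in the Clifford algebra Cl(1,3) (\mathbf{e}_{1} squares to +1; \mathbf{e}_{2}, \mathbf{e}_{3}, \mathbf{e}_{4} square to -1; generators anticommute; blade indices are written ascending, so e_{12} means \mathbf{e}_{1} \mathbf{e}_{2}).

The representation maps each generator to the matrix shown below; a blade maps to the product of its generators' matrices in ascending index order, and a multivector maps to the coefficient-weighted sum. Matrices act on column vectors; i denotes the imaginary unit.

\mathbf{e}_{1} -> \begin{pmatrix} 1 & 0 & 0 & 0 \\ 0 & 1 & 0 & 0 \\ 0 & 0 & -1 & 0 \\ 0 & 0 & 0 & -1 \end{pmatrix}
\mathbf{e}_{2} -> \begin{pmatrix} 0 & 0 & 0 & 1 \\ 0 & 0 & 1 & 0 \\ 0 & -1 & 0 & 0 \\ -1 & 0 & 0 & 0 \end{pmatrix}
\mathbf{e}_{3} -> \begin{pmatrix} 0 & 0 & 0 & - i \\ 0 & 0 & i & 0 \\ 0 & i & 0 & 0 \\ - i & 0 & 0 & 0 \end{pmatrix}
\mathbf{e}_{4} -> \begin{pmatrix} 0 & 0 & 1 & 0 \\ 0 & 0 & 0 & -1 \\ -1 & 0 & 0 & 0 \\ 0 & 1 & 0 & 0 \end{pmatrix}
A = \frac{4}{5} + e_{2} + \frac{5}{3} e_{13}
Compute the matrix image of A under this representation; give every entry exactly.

Bivector images (products of the table entries): rho(e_{13}) = rho(\mathbf{e}_{1})rho(\mathbf{e}_{3}) = \begin{pmatrix} 0 & 0 & 0 & - i \\ 0 & 0 & i & 0 \\ 0 & - i & 0 & 0 \\ i & 0 & 0 & 0 \end{pmatrix}.
M = (\frac{4}{5})*1 + (1)*rho(e_{2}) + (\frac{5}{3})*rho(e_{13}), summed entrywise (1 is the identity matrix):
Answer: \begin{pmatrix} \frac{4}{5} & 0 & 0 & 1 - \frac{5 i}{3} \\ 0 & \frac{4}{5} & 1 + \frac{5 i}{3} & 0 \\ 0 & -1 - \frac{5 i}{3} & \frac{4}{5} & 0 \\ -1 + \frac{5 i}{3} & 0 & 0 & \frac{4}{5} \end{pmatrix}


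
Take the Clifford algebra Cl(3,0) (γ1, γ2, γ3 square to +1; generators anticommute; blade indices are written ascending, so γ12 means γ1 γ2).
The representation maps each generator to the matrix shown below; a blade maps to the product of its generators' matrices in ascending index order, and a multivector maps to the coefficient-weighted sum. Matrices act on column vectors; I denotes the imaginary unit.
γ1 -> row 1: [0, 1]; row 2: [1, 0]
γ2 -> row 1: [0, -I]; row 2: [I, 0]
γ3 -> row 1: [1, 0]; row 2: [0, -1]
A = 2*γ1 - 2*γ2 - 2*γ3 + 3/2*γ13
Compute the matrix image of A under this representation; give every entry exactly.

Bivector images (products of the table entries): rho(γ13) = rho(γ1)rho(γ3) = row 1: [0, -1]; row 2: [1, 0].
M = (2)*rho(γ1) + (-2)*rho(γ2) + (-2)*rho(γ3) + (3/2)*rho(γ13), summed entrywise:
Answer: row 1: [-2, 1/2 + 2*I]; row 2: [7/2 - 2*I, 2]


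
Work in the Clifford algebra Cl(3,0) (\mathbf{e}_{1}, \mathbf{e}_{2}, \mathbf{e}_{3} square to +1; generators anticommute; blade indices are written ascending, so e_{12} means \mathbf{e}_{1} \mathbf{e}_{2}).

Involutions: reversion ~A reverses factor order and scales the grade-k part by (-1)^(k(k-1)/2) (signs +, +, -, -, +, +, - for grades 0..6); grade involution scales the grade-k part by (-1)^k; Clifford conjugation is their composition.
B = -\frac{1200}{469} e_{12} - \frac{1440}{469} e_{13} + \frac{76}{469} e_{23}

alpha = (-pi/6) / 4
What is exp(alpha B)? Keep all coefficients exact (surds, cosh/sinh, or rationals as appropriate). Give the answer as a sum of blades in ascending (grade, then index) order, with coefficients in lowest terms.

B^2 term by term: the squares give (-\frac{1200}{469})^2*(e_{12})^2 + (-\frac{1440}{469})^2*(e_{13})^2 + (\frac{76}{469})^2*(e_{23})^2 = \frac{1440000}{219961}*(-1) + \frac{2073600}{219961}*(-1) + \frac{5776}{219961}*(-1) = -16 (each basis 2-blade squares to minus the product of its generators' squares); cross terms between blades sharing an index anticommute and cancel. So B^2 = -16.
B^2 = -16 — the negative square puts this in the circular regime; l = 4, alpha*l = - \frac{\pi}{6}, so exp(alpha B) = cos(- \frac{\pi}{6}) + (sin(- \frac{\pi}{6})/4)*B = \frac{\sqrt{3}}{2} + (- \frac{1}{8})*B.
Answer: \frac{\sqrt{3}}{2} + \frac{150}{469} e_{12} + \frac{180}{469} e_{13} - \frac{19}{938} e_{23}


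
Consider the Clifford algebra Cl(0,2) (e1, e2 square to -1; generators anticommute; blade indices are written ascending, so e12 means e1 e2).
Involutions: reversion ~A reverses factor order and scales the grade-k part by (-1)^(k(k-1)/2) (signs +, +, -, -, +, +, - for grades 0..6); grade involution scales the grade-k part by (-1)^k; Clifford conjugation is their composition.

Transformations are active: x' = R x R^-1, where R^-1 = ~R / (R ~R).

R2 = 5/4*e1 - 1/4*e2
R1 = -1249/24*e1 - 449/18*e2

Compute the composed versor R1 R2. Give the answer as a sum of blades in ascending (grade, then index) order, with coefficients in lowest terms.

Distribute over the terms of R1 (each basis-blade product reordered to ascending indices, repeated generators contracted through their squares):
(-1249/24*e1) R2 = 6245/96 + 1249/96*e12
(-449/18*e2) R2 = -449/72 + 2245/72*e12
Summing the partial products and collecting blades:
Answer: 16939/288 + 12727/288*e12


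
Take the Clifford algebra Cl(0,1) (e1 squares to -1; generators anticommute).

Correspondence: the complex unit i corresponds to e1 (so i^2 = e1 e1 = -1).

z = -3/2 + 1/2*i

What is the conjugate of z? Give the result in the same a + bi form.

In blades: z = -3/2 + 1/2*e1.
Conjugation here is Clifford conjugation: the scalar is fixed and the grade-1 and grade-2 blades all flip sign, giving -3/2 - 1/2*e1; translating back:
Answer: -3/2 - 1/2*i


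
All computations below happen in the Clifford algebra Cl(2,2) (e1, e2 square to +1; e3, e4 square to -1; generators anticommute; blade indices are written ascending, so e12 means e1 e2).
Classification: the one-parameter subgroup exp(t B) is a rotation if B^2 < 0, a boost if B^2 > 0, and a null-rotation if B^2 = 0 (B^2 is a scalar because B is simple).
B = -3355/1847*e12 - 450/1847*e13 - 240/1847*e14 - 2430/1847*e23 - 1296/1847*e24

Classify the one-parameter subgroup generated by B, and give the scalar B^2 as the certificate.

B^2 term by term: the squares give (-3355/1847)^2*(e12)^2 + (-450/1847)^2*(e13)^2 + (-240/1847)^2*(e14)^2 + (-2430/1847)^2*(e23)^2 + (-1296/1847)^2*(e24)^2 = 11256025/3411409*(-1) + 202500/3411409*(+1) + 57600/3411409*(+1) + 5904900/3411409*(+1) + 1679616/3411409*(+1) = -1 (each basis 2-blade squares to minus the product of its generators' squares); cross terms between blades sharing an index anticommute and cancel; the commuting (index-disjoint) pairs give grade-4 terms 2*c*c'*(blade product), which cancel blade by blade — e1234: -1166400/3411409 + 1166400/3411409 = 0 — confirming B is simple. So B^2 = -1.
Answer: rotation, certificate B^2 = -1. B^2 = -1 is basis-independent, so its sign is the whole story.


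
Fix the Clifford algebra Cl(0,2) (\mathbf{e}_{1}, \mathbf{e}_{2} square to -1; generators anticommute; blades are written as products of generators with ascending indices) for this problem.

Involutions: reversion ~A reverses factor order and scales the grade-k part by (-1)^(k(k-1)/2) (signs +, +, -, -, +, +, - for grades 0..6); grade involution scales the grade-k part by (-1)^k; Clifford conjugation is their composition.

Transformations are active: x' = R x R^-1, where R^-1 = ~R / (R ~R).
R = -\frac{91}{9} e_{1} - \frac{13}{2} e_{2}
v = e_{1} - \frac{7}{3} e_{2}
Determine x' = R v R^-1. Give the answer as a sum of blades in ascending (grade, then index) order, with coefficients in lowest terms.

~R = -\frac{91}{9} e_{1} - \frac{13}{2} e_{2}, and R ~R = -\frac{46813}{324}, so R^-1 = ~R / (-\frac{46813}{324}).
R v = -\frac{91}{18} + \frac{1625}{54} e_{1} e_{2}
Answer: -\frac{473}{277} e_{1} + \frac{1561}{831} e_{2}


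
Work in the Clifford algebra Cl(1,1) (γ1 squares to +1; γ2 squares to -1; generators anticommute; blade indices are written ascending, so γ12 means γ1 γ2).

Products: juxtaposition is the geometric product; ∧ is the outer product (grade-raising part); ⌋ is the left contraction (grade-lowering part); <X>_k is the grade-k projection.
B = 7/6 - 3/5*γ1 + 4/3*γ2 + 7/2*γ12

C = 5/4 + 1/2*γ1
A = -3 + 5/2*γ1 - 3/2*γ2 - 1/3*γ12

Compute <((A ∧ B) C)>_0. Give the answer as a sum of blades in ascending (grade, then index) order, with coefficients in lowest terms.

step 1: -7/2 + 283/60*γ1 - 23/4*γ2 - 761/90*γ12
step 2: -121/60 + 199/48*γ1 - 2131/720*γ2 - 277/36*γ12
step 3: -121/60
Answer: -121/60


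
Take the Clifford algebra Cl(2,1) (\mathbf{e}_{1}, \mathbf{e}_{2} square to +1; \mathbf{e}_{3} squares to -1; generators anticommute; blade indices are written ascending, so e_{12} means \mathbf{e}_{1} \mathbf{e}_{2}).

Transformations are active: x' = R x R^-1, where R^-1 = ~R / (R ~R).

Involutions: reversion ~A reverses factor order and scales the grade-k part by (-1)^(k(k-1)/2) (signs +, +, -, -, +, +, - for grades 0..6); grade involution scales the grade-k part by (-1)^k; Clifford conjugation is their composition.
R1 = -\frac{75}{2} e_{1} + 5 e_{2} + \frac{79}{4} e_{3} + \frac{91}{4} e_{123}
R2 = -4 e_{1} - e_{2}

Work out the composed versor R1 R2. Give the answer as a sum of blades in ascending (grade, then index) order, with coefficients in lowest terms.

Distribute over the terms of R2 (each basis-blade product reordered to ascending indices, repeated generators contracted through their squares):
R1 (-4 e_{1}) = 150 + 20 e_{12} + 79 e_{13} - 91 e_{23}
R1 (-e_{2}) = -5 + \frac{75}{2} e_{12} + \frac{91}{4} e_{13} + \frac{79}{4} e_{23}
Summing the partial products and collecting blades:
Answer: 145 + \frac{115}{2} e_{12} + \frac{407}{4} e_{13} - \frac{285}{4} e_{23}


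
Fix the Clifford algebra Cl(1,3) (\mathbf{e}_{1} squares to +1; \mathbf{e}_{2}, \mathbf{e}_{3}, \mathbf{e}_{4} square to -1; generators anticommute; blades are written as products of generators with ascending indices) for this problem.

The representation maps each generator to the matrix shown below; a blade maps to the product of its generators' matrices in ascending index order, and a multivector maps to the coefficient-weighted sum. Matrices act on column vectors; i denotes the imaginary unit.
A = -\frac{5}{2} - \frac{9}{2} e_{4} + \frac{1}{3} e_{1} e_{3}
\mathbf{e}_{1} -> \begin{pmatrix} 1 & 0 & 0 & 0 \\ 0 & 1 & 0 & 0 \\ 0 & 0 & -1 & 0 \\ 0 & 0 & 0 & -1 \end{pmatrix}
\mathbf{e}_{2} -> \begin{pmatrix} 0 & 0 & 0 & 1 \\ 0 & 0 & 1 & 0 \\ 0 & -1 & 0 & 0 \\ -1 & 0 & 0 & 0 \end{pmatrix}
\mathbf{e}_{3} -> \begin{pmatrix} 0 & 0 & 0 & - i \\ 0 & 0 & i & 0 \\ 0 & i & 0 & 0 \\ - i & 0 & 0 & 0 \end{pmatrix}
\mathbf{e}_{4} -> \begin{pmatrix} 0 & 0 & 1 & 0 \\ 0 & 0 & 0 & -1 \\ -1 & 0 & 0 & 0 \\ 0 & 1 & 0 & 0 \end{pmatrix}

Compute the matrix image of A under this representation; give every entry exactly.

Bivector images (products of the table entries): rho(e_{1} e_{3}) = rho(\mathbf{e}_{1})rho(\mathbf{e}_{3}) = \begin{pmatrix} 0 & 0 & 0 & - i \\ 0 & 0 & i & 0 \\ 0 & - i & 0 & 0 \\ i & 0 & 0 & 0 \end{pmatrix}.
M = (-\frac{5}{2})*1 + (-\frac{9}{2})*rho(e_{4}) + (\frac{1}{3})*rho(e_{1} e_{3}), summed entrywise (1 is the identity matrix):
Answer: \begin{pmatrix} - \frac{5}{2} & 0 & - \frac{9}{2} & - \frac{i}{3} \\ 0 & - \frac{5}{2} & \frac{i}{3} & \frac{9}{2} \\ \frac{9}{2} & - \frac{i}{3} & - \frac{5}{2} & 0 \\ \frac{i}{3} & - \frac{9}{2} & 0 & - \frac{5}{2} \end{pmatrix}


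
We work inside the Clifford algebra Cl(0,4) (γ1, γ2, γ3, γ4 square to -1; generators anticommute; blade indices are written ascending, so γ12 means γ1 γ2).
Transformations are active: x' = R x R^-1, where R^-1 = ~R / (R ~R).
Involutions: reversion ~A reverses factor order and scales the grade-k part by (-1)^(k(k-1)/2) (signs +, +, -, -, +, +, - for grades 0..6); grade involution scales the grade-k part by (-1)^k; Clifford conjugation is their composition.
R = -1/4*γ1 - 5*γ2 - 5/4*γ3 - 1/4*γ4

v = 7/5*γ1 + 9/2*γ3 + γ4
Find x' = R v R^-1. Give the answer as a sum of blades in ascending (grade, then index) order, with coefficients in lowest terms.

~R = -1/4*γ1 - 5*γ2 - 5/4*γ3 - 1/4*γ4, and R ~R = -427/16, so R^-1 = ~R / (-427/16).
R v = 249/40 + 7*γ12 + 5/8*γ13 + 1/10*γ14 - 45/2*γ23 - 5*γ24 - 1/8*γ34
Answer: -548/427*γ1 + 996/427*γ2 - 3345/854*γ3 - 1886/2135*γ4


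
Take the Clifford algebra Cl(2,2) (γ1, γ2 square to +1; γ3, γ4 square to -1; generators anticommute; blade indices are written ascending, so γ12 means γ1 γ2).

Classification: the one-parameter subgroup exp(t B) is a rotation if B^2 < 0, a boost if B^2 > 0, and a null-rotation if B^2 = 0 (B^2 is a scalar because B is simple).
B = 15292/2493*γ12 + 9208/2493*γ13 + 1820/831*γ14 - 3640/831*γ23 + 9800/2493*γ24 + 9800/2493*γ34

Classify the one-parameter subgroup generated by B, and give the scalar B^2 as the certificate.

B^2 term by term: the squares give (15292/2493)^2*(γ12)^2 + (9208/2493)^2*(γ13)^2 + (1820/831)^2*(γ14)^2 + (-3640/831)^2*(γ23)^2 + (9800/2493)^2*(γ24)^2 + (9800/2493)^2*(γ34)^2 = 233845264/6215049*(-1) + 84787264/6215049*(+1) + 3312400/690561*(+1) + 13249600/690561*(+1) + 96040000/6215049*(+1) + 96040000/6215049*(-1) = 0 (each basis 2-blade squares to minus the product of its generators' squares); cross terms between blades sharing an index anticommute and cancel; the commuting (index-disjoint) pairs give grade-4 terms 2*c*c'*(blade product), which cancel blade by blade — γ1234: 299723200/6215049 - 180476800/6215049 - 13249600/690561 = 0 — confirming B is simple. So B^2 = 0.
Answer: null-rotation, certificate B^2 = 0. The invariant at work: B^2 = 0 is unchanged by conjugation, hence its sign classifies the subgroup whatever basis B is written in.


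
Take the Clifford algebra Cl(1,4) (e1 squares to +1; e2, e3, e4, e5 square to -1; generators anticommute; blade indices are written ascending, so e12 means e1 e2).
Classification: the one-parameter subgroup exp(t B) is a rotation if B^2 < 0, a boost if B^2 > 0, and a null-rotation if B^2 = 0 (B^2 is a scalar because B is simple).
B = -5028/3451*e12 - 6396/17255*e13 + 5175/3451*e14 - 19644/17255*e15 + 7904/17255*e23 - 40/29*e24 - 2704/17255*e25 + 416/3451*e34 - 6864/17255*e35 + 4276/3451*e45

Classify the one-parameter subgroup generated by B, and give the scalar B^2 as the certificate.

B^2 term by term: the squares give (-5028/3451)^2*(e12)^2 + (-6396/17255)^2*(e13)^2 + (5175/3451)^2*(e14)^2 + (-19644/17255)^2*(e15)^2 + (7904/17255)^2*(e23)^2 + (-40/29)^2*(e24)^2 + (-2704/17255)^2*(e25)^2 + (416/3451)^2*(e34)^2 + (-6864/17255)^2*(e35)^2 + (4276/3451)^2*(e45)^2 = 25280784/11909401*(+1) + 40908816/297735025*(+1) + 26780625/11909401*(+1) + 385886736/297735025*(+1) + 62473216/297735025*(-1) + 1600/841*(-1) + 7311616/297735025*(-1) + 173056/11909401*(-1) + 47114496/297735025*(-1) + 18284176/11909401*(-1) = 49/25 (each basis 2-blade squares to minus the product of its generators' squares); cross terms between blades sharing an index anticommute and cancel; the commuting (index-disjoint) pairs give grade-4 terms 2*c*c'*(blade product), which cancel blade by blade — e1234: -4183296/11909401 - 102336/100079 + 16361280/11909401 = 0; e1235: 69024384/59547005 - 34589568/297735025 - 310532352/297735025 = 0; e1245: -42999456/11909401 + 5597280/11909401 + 314304/100079 = 0; e1345: -54698592/59547005 + 14208480/11909401 - 16343808/59547005 = 0; e2345: 67595008/59547005 - 109824/100079 - 2249728/59547005 = 0 — confirming B is simple. So B^2 = 49/25.
Answer: boost, certificate B^2 = 49/25. Note: conjugating B changes its blade decomposition but never the scalar B^2 = 49/25, whose sign settles the classification.


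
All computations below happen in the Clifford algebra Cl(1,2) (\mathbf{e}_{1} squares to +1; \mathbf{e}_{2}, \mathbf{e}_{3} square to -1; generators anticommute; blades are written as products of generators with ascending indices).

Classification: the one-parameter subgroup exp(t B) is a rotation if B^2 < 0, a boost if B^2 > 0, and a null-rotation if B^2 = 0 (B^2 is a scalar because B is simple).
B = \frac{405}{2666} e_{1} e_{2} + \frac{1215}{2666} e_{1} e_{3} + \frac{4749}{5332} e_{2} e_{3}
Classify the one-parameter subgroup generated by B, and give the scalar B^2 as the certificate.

B^2 term by term: the squares give (\frac{405}{2666})^2*(e_{1} e_{2})^2 + (\frac{1215}{2666})^2*(e_{1} e_{3})^2 + (\frac{4749}{5332})^2*(e_{2} e_{3})^2 = \frac{164025}{7107556}*(+1) + \frac{1476225}{7107556}*(+1) + \frac{22553001}{28430224}*(-1) = -\frac{9}{16} (each basis 2-blade squares to minus the product of its generators' squares); cross terms between blades sharing an index anticommute and cancel. So B^2 = -\frac{9}{16}.
Answer: rotation, certificate B^2 = -\frac{9}{16}. One invariant decides it: the square -\frac{9}{16} survives every conjugation, and its sign is exactly the classification.


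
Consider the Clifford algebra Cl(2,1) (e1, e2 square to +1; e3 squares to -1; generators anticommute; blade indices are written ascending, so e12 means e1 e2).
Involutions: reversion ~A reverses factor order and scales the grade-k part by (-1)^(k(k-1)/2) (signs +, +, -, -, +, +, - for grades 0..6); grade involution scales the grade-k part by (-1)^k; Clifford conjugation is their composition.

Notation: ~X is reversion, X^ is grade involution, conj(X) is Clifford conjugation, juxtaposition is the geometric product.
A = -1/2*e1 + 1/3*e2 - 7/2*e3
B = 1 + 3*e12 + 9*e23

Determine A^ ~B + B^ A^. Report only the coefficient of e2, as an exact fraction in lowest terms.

first term: -1/2*e1 - 100/3*e2 + 13/2*e3 - 15*e123
second term: -1/2*e1 - 100/3*e2 + 13/2*e3 + 15*e123
Answer: -200/3


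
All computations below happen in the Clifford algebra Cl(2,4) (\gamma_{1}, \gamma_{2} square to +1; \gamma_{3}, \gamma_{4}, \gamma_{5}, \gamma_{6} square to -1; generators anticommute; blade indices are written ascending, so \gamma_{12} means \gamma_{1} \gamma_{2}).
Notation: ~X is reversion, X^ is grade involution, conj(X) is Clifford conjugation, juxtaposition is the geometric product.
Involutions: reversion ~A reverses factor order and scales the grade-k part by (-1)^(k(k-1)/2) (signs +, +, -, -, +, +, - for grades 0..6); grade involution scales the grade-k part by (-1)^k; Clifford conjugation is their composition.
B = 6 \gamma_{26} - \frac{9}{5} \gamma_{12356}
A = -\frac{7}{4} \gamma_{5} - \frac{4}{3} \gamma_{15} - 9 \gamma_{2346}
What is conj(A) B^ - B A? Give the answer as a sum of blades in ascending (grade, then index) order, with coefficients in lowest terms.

first term: -54 \gamma_{34} - \frac{81}{5} \gamma_{145} + \frac{12}{5} \gamma_{236} - \frac{21}{2} \gamma_{256} + \frac{63}{20} \gamma_{1236} - 8 \gamma_{1256}
second term: -54 \gamma_{34} - \frac{81}{5} \gamma_{145} + \frac{12}{5} \gamma_{236} + \frac{21}{2} \gamma_{256} + \frac{63}{20} \gamma_{1236} + 8 \gamma_{1256}
Answer: -21 \gamma_{256} - 16 \gamma_{1256}


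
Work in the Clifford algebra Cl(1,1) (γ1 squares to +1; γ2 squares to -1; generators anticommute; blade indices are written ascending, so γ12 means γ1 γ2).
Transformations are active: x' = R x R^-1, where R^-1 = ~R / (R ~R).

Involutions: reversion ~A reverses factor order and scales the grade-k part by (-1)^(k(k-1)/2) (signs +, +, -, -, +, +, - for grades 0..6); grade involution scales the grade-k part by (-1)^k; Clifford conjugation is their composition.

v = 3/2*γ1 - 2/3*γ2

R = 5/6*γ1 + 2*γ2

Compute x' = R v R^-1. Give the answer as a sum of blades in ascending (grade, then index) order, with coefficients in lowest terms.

~R = 5/6*γ1 + 2*γ2, and R ~R = -119/36, so R^-1 = ~R / (-119/36).
R v = 31/12 - 32/9*γ12
Answer: -667/238*γ1 - 878/357*γ2


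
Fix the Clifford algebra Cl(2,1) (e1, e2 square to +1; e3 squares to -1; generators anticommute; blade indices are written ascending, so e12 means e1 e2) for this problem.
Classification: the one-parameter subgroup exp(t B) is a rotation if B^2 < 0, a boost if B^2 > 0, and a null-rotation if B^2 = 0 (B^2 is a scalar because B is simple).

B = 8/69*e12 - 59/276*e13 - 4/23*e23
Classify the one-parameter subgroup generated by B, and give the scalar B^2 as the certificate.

B^2 term by term: the squares give (8/69)^2*(e12)^2 + (-59/276)^2*(e13)^2 + (-4/23)^2*(e23)^2 = 64/4761*(-1) + 3481/76176*(+1) + 16/529*(+1) = 1/16 (each basis 2-blade squares to minus the product of its generators' squares); cross terms between blades sharing an index anticommute and cancel. So B^2 = 1/16.
Answer: boost, certificate B^2 = 1/16. Certificate logic: 1/16 is a conjugation-invariant scalar, so its sign fixes rotation versus boost versus null-rotation outright.


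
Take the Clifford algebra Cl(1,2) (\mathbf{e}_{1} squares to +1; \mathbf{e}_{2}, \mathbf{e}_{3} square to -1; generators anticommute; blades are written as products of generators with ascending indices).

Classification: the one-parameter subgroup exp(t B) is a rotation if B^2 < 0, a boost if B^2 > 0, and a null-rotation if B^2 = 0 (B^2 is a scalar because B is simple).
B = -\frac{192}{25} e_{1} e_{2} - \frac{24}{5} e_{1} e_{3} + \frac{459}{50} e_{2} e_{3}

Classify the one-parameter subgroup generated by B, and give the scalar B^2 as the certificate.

B^2 term by term: the squares give (-\frac{192}{25})^2*(e_{1} e_{2})^2 + (-\frac{24}{5})^2*(e_{1} e_{3})^2 + (\frac{459}{50})^2*(e_{2} e_{3})^2 = \frac{36864}{625}*(+1) + \frac{576}{25}*(+1) + \frac{210681}{2500}*(-1) = -\frac{9}{4} (each basis 2-blade squares to minus the product of its generators' squares); cross terms between blades sharing an index anticommute and cancel. So B^2 = -\frac{9}{4}.
Answer: rotation, certificate B^2 = -\frac{9}{4}. B^2 = -\frac{9}{4} is basis-independent, so its sign is the whole story.


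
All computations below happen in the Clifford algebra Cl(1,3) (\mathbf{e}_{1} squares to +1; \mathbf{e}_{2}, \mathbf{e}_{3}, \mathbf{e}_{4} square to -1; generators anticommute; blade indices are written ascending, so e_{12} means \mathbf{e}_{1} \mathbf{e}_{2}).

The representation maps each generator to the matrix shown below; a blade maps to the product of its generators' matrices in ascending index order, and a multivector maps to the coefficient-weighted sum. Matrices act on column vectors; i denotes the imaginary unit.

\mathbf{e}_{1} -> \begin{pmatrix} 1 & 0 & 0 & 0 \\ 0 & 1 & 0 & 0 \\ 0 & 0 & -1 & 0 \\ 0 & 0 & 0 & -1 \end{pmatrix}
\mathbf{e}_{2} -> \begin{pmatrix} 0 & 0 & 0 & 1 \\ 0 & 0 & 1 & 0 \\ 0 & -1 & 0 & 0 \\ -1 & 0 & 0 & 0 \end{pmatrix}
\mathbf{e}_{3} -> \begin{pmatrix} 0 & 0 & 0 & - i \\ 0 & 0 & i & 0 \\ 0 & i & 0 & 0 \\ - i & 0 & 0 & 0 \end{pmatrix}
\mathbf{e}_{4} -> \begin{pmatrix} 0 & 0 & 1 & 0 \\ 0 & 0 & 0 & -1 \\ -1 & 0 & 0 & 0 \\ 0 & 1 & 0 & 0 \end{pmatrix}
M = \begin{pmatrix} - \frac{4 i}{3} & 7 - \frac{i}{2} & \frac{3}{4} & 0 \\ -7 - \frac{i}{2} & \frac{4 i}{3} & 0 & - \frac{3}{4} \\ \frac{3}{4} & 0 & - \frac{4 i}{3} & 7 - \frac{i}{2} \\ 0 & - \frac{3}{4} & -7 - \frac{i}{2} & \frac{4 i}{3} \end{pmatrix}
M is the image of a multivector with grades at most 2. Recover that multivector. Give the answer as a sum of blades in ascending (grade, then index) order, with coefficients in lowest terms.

Method: the blade images are trace-orthogonal — tr(rho(e_A) rho(e_B)^-1) = 4 if A = B and 0 otherwise — and rho(e_A)^-1 = (e_A)^2 * rho(e_A) with (e_A)^2 = +1 or -1, so the coefficient of e_A in the preimage is (e_A)^2 * tr(M rho(e_A))/4.
Nonzero projections over blades of grade <= 2: e_{14}: (e_{14})^2 = +1, tr(M rho(e_{14})) = 3, coefficient \frac{3}{4}; e_{23}: (e_{23})^2 = -1, tr(M rho(e_{23})) = - \frac{16}{3}, coefficient \frac{4}{3}; e_{24}: (e_{24})^2 = -1, tr(M rho(e_{24})) = -28, coefficient 7; e_{34}: (e_{34})^2 = -1, tr(M rho(e_{34})) = -2, coefficient \frac{1}{2}. Every other blade of grade <= 2 projects to 0.
Answer: \frac{3}{4} e_{14} + \frac{4}{3} e_{23} + 7 e_{24} + \frac{1}{2} e_{34}


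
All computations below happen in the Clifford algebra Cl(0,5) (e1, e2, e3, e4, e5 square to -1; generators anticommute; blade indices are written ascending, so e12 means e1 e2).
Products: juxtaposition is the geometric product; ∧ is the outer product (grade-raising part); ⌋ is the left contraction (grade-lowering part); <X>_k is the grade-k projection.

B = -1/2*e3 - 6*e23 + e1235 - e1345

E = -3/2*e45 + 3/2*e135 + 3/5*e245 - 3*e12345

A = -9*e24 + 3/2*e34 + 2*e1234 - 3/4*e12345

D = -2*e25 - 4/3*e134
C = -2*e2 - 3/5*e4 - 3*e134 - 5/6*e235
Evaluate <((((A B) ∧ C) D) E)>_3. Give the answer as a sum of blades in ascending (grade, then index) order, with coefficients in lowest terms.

step 1: -3/4*e2 + 12*e14 + 3/2*e15 - 9*e24 + 2*e25 - 54*e34 - 2*e45 - e124 - 9/2*e145 - 9/2*e234 + 9*e1235 + 9/8*e1245 + 9*e1345
step 2: 9/20*e24 + 24*e124 + 3*e125 + 9/10*e145 + 108*e234 + 26/5*e245 - 9/4*e1234 + 9*e1245 + 37/5*e12345
step 3: 6*e1 - 3*e2 - 52/5*e4 - 144*e12 - 18*e14 + 32*e23 - 148/15*e25 + 6/5*e35 - 9/10*e45 - 3/5*e123 + 9/5*e124 + 74/5*e134 - 48*e145 - 12*e235 + 216*e345 + 104/15*e1235 - 9/2*e1345 + 4*e2345
step 4: -27/20 - 429/5*e1 - 584/25*e2 + 1608/5*e3 + 813/100*e4 - 78/5*e5 - 3186/5*e12 - 27/4*e13 - 288*e14 - 702/25*e15 + 1398/5*e23 + 74/5*e24 - 2577/50*e25 - 333/5*e34 - 18/5*e35 - 93/5*e45 - 101/5*e123 + 12/5*e124 - 561/10*e125 - 3241/100*e134 + 111/5*e135 + 867/5*e145 + 468/25*e234 - 270*e235 + 9/2*e245 - 1929/5*e345 - 52/5*e1234 + 1341/50*e1235 + 1098/5*e1245 - 174/25*e1345 - 273/10*e2345 + 9/10*e12345
step 5: -101/5*e123 + 12/5*e124 - 561/10*e125 - 3241/100*e134 + 111/5*e135 + 867/5*e145 + 468/25*e234 - 270*e235 + 9/2*e245 - 1929/5*e345
Answer: -101/5*e123 + 12/5*e124 - 561/10*e125 - 3241/100*e134 + 111/5*e135 + 867/5*e145 + 468/25*e234 - 270*e235 + 9/2*e245 - 1929/5*e345


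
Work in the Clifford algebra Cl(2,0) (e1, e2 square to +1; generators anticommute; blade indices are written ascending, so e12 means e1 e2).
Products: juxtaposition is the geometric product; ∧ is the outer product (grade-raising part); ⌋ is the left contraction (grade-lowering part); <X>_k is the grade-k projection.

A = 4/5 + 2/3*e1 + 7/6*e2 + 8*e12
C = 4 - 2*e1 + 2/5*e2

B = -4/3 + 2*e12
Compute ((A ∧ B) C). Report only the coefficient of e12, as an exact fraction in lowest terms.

step 1: -16/15 - 8/9*e1 - 14/9*e2 - 136/15*e12
step 2: -28/9 - 1136/225*e1 - 5576/225*e2 - 596/15*e12
Answer: -596/15


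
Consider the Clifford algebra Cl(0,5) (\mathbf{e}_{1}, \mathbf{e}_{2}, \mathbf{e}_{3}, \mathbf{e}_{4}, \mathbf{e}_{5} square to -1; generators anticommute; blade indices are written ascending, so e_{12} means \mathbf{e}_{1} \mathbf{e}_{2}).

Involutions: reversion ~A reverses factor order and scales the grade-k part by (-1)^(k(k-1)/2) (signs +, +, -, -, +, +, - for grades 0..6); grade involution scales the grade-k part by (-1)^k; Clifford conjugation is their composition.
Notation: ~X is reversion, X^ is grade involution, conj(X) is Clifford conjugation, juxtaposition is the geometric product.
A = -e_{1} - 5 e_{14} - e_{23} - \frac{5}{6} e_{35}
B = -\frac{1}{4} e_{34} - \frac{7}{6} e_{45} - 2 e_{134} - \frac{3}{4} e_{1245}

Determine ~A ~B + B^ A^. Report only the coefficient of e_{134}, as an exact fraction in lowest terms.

first term: 10 e_{3} + \frac{5}{4} e_{13} - \frac{35}{6} e_{15} - \frac{1}{4} e_{24} - \frac{15}{4} e_{25} + \frac{107}{36} e_{34} - \frac{5}{24} e_{45} - 2 e_{124} - \frac{1}{4} e_{134} - \frac{17}{6} e_{145} - \frac{3}{4} e_{245} - \frac{5}{8} e_{1234} - \frac{3}{4} e_{1345} + \frac{7}{6} e_{2345}
second term: -10 e_{3} - \frac{5}{4} e_{13} + \frac{35}{6} e_{15} + \frac{1}{4} e_{24} + \frac{15}{4} e_{25} - \frac{107}{36} e_{34} + \frac{5}{24} e_{45} - 2 e_{124} - \frac{1}{4} e_{134} - \frac{17}{6} e_{145} - \frac{3}{4} e_{245} - \frac{5}{8} e_{1234} - \frac{3}{4} e_{1345} + \frac{7}{6} e_{2345}
Answer: -\frac{1}{2}


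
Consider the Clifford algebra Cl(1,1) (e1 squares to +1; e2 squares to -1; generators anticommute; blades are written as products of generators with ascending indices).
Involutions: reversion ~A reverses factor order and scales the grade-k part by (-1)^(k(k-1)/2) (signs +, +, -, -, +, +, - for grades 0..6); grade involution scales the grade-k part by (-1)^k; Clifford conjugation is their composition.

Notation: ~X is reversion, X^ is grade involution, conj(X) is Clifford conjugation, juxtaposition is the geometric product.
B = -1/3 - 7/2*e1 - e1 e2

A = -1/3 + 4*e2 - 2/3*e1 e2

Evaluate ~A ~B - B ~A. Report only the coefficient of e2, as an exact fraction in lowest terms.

first term: 7/9 + 31/6*e1 + e2 + 121/9*e1 e2
second term: -5/9 + 31/6*e1 - 11/3*e2 - 125/9*e1 e2
Answer: 14/3


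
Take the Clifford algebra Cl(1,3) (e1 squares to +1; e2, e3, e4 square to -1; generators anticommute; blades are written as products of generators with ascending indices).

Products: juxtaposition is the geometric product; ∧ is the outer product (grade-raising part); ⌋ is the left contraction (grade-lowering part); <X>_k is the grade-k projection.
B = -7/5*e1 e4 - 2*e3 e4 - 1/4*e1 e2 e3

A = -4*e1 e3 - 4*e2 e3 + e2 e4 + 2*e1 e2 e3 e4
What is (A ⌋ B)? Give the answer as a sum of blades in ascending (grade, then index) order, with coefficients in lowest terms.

step 1: -e1 - e2
Answer: -e1 - e2


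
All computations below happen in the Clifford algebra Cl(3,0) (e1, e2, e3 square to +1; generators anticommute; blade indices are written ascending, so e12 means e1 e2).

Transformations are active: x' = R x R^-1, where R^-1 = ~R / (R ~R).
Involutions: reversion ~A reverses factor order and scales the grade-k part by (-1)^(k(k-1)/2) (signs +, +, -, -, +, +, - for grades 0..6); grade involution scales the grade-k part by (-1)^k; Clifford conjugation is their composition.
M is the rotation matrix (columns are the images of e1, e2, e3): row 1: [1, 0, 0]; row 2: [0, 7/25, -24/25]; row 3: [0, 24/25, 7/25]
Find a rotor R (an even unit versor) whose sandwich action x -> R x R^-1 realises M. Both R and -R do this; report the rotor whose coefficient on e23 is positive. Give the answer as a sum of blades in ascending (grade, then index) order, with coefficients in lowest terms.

Method: write R = a + b12*e12 + b13*e13 + b23*e23 with a^2 + b12^2 + b13^2 + b23^2 = 1 (so R^-1 = ~R). Expanding the columns R e_j ~R gives tr M = 4a^2 - 1 and, from the antisymmetric part, M21 - M12 = -4a*b12, M13 - M31 = 4a*b13, M32 - M23 = -4a*b23.
Here tr M = 39/25, so a^2 = (1 + tr M)/4 = 16/25 and a = ±4/5. Taking a = 4/5: M21 - M12 = 0, M13 - M31 = 0, M32 - M23 = 48/25, giving b12 = 0, b13 = 0, b23 = -3/5, i.e. R = 4/5 - 3/5*e23.
Its e23 coefficient is negative, so report the other preimage -R.
Answer: -4/5 + 3/5*e23. Recall the cover is two-to-one: with M of trace 39/25, both preimages act alike, and the stated e23 sign chooses the sheet.


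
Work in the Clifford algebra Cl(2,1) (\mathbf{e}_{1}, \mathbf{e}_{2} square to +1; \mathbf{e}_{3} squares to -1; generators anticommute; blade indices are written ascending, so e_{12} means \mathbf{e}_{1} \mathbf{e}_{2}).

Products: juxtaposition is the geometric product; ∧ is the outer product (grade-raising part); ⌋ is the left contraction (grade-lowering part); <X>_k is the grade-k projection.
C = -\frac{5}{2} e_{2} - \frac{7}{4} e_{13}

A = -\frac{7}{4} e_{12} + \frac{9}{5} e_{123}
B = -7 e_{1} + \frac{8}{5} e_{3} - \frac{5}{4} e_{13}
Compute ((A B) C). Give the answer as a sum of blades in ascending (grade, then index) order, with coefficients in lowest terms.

step 1: -10 e_{2} - \frac{72}{25} e_{12} - \frac{1183}{80} e_{23} - \frac{14}{5} e_{123}
step 2: 25 + \frac{36}{5} e_{1} - \frac{49}{10} e_{2} - \frac{1183}{32} e_{3} - \frac{8281}{320} e_{12} - 7 e_{13} - \frac{126}{25} e_{23} - \frac{35}{2} e_{123}
Answer: 25 + \frac{36}{5} e_{1} - \frac{49}{10} e_{2} - \frac{1183}{32} e_{3} - \frac{8281}{320} e_{12} - 7 e_{13} - \frac{126}{25} e_{23} - \frac{35}{2} e_{123}


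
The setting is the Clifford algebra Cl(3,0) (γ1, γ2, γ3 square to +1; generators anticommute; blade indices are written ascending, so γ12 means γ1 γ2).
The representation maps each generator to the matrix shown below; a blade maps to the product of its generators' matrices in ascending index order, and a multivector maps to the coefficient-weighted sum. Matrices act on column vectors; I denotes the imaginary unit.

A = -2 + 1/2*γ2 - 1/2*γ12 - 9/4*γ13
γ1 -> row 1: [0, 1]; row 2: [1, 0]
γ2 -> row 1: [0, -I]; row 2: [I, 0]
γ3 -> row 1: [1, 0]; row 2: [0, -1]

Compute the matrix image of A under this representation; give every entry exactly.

Bivector images (products of the table entries): rho(γ12) = rho(γ1)rho(γ2) = row 1: [I, 0]; row 2: [0, -I]; rho(γ13) = rho(γ1)rho(γ3) = row 1: [0, -1]; row 2: [1, 0].
M = (-2)*1 + (1/2)*rho(γ2) + (-1/2)*rho(γ12) + (-9/4)*rho(γ13), summed entrywise (1 is the identity matrix):
Answer: row 1: [-2 - I/2, 9/4 - I/2]; row 2: [-9/4 + I/2, -2 + I/2]


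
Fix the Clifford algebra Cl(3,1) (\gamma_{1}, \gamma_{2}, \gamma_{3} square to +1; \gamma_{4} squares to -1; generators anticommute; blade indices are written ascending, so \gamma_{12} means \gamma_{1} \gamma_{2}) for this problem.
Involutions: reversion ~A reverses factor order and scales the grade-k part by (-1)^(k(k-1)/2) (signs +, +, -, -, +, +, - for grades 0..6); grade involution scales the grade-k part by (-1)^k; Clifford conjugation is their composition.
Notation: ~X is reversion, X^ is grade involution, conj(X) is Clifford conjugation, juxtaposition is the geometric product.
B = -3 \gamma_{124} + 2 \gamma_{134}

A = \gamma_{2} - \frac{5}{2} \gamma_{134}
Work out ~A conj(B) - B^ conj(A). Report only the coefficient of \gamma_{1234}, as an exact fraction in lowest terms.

first term: 5 + 3 \gamma_{14} + \frac{15}{2} \gamma_{23} - 2 \gamma_{1234}
second term: 5 + 3 \gamma_{14} - \frac{15}{2} \gamma_{23} + 2 \gamma_{1234}
Answer: -4


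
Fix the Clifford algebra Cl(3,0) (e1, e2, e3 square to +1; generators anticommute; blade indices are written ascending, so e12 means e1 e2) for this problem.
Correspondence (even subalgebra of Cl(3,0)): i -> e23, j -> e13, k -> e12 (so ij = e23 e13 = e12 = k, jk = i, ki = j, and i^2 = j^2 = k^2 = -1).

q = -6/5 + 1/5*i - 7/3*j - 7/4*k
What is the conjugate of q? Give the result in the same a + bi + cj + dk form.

In blades: q = -6/5 - 7/4*e12 - 7/3*e13 + 1/5*e23.
Quaternion conjugation is reversion on the even subalgebra: the scalar is fixed and every grade-2 blade flips sign, giving -6/5 + 7/4*e12 + 7/3*e13 - 1/5*e23; translating back:
Answer: -6/5 - 1/5*i + 7/3*j + 7/4*k


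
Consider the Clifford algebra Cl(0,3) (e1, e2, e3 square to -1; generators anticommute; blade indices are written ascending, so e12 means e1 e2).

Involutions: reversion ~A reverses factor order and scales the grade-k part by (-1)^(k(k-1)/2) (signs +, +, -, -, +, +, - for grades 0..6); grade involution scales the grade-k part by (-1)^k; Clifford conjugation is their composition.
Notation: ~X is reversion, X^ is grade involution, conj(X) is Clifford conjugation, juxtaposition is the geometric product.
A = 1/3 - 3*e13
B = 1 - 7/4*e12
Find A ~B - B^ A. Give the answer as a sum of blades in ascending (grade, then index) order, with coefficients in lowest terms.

first term: 1/3 + 7/12*e12 - 3*e13 + 21/4*e23
second term: 1/3 - 7/12*e12 - 3*e13 + 21/4*e23
Answer: 7/6*e12


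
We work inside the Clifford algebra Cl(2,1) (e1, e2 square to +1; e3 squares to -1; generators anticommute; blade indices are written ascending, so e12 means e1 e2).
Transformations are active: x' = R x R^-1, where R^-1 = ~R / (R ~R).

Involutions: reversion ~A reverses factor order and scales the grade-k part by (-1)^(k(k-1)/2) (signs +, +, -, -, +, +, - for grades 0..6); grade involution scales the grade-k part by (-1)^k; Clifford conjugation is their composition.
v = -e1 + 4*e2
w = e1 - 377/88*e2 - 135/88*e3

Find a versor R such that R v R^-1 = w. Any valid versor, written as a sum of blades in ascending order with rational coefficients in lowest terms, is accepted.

Equal squares first: v^2 = w^2 = 17. Then v + w = -25/88*e2 - 135/88*e3 is a versor taking v to w, provided it is invertible.
Answer: -25/88*e2 - 135/88*e3
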